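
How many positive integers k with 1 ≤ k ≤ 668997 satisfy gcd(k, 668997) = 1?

Prime factorization: 668997 = 3**2 · 7**2 · 37 · 41.
φ(3^2) = 3^2 − 3^1 = 9 − 3 = 6.
φ(7^2) = 7^1·(7−1) = 7·6 = 42.
φ(37) = 37 − 1 = 36.
φ(41) = 41 − 1 = 40.
Since φ is multiplicative, φ(668997) = 6 · 42 · 36 · 40 = 362880.

362880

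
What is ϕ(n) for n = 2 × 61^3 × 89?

19646880

φ(2) = 2 − 1 = 1.
φ(61^3) = 61^2·(61−1) = 3721·60 = 223260.
φ(89) = 89 − 1 = 88.
φ(40402618) = 1 × 223260 × 88 = 19646880.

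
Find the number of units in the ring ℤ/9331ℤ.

7560

First factor: 9331 = 7 × 31 × 43.
φ(9331) = 9331 · (1 − 1/7) · (1 − 1/31) · (1 − 1/43)
       = 9331 · 7560/9331 = 7560.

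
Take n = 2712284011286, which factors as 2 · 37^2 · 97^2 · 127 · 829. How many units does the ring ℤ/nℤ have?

1294041111552

φ(2) = 2 − 1 = 1.
φ(37^2) = 37^2 − 37^1 = 1369 − 37 = 1332.
φ(97^2) = 97^2 − 97^1 = 9409 − 97 = 9312.
φ(127) = 127 − 1 = 126.
φ(829) = 829 − 1 = 828.
Since φ is multiplicative, φ(2712284011286) = 1 · 1332 · 9312 · 126 · 828 = 1294041111552.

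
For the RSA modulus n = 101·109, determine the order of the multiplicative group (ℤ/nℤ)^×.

φ(11009) = 11009 · (1 − 1/101) · (1 − 1/109)
       = 11009 · 10800/11009 = 10800.

10800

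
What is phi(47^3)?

101614

φ(103823) = 103823 · (1 − 1/47)
       = 103823 · 46/47 = 101614.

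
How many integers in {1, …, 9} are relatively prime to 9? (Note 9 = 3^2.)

φ(3^2) = 3^1·(3−1) = 3·2 = 6.

6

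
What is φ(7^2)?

φ(7^2) = 7^1·(7−1) = 7·6 = 42.

42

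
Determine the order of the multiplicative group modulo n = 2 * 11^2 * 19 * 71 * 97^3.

φ(2) = 2 − 1 = 1.
φ(11^2) = 11^1·(11−1) = 11·10 = 110.
φ(19) = 19 − 1 = 18.
φ(71) = 71 − 1 = 70.
φ(97^3) = 97^3 − 97^2 = 912673 − 9409 = 903264.
Since φ is multiplicative, φ(297949402234) = 1 · 110 · 18 · 70 · 903264 = 125192390400.

125192390400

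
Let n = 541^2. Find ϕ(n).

292140

φ(541^2) = 541^2 − 541^1 = 292681 − 541 = 292140.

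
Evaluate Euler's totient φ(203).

Prime factorization: 203 = 7 * 29.
φ(203) = 203 · (1 − 1/7) · (1 − 1/29)
       = 203 · 168/203 = 168.

168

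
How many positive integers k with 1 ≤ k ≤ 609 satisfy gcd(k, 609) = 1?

609 = 3 * 7 * 29.
φ(3) = 3 − 1 = 2.
φ(7) = 7 − 1 = 6.
φ(29) = 29 − 1 = 28.
φ(609) = 2 × 6 × 28 = 336.

336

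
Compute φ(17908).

7920

Factor 17908: 17908 = 2**2 · 11**2 · 37.
φ(17908) = 17908 · (1 − 1/2) · (1 − 1/11) · (1 − 1/37)
       = 17908 · 360/814 = 7920.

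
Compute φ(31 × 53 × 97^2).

φ(15458987) = 15458987 · (1 − 1/31) · (1 − 1/53) · (1 − 1/97)
       = 15458987 · 149760/159371 = 14526720.

14526720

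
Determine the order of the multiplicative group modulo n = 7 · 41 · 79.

18720

φ(7) = 7 − 1 = 6.
φ(41) = 41 − 1 = 40.
φ(79) = 79 − 1 = 78.
Since φ is multiplicative, φ(22673) = 6 · 40 · 78 = 18720.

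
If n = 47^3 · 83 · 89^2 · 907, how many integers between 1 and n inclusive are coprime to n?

59124608279616

φ(61909738062223) = 61909738062223 · (1 − 1/47) · (1 − 1/83) · (1 − 1/89) · (1 − 1/907)
       = 61909738062223 · 300734016/314900423 = 59124608279616.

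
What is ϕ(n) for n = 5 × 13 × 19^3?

φ(445835) = 445835 · (1 − 1/5) · (1 − 1/13) · (1 − 1/19)
       = 445835 · 864/1235 = 311904.

311904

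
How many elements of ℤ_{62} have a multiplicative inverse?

Prime factorization: 62 = 2 · 31.
φ(62) = 62 · (1 − 1/2) · (1 − 1/31)
       = 62 · 30/62 = 30.

30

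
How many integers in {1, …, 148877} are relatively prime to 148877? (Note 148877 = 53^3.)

φ(148877) = 148877 · (1 − 1/53)
       = 148877 · 52/53 = 146068.

146068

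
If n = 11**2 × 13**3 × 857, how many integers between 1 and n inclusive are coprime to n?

190956480

φ(11^2) = 11^2 − 11^1 = 121 − 11 = 110.
φ(13^3) = 13^2·(13−1) = 169·12 = 2028.
φ(857) = 857 − 1 = 856.
φ(227822309) = 110 × 2028 × 856 = 190956480.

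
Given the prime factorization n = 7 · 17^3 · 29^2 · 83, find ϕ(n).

1847306496

φ(7) = 7 − 1 = 6.
φ(17^3) = 17^2·(17−1) = 289·16 = 4624.
φ(29^2) = 29^1·(29−1) = 29·28 = 812.
φ(83) = 83 − 1 = 82.
Since φ is multiplicative, φ(2400594973) = 6 · 4624 · 812 · 82 = 1847306496.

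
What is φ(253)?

220

Factor 253: 253 = 11 · 23.
φ(253) = 253 · (1 − 1/11) · (1 − 1/23)
       = 253 · 220/253 = 220.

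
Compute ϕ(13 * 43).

504

φ(559) = 559 · (1 − 1/13) · (1 − 1/43)
       = 559 · 504/559 = 504.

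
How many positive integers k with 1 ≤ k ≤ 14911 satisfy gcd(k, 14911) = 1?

12960

14911 = 13 · 31 · 37.
φ(13) = 13 − 1 = 12.
φ(31) = 31 − 1 = 30.
φ(37) = 37 − 1 = 36.
φ(14911) = 12 × 30 × 36 = 12960.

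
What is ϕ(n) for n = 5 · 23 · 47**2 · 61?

φ(5) = 5 − 1 = 4.
φ(23) = 23 − 1 = 22.
φ(47^2) = 47^1·(47−1) = 47·46 = 2162.
φ(61) = 61 − 1 = 60.
Multiply: 4 · 22 · 2162 · 60 = 11415360.

11415360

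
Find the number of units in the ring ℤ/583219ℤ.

419328

583219 = 7 · 13^2 · 17 · 29.
φ(7) = 7 − 1 = 6.
φ(13^2) = 13^2 − 13^1 = 169 − 13 = 156.
φ(17) = 17 − 1 = 16.
φ(29) = 29 − 1 = 28.
Multiply: 6 · 156 · 16 · 28 = 419328.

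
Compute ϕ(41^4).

2756840

φ(2825761) = 2825761 · (1 − 1/41)
       = 2825761 · 40/41 = 2756840.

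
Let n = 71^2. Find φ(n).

φ(5041) = 5041 · (1 − 1/71)
       = 5041 · 70/71 = 4970.

4970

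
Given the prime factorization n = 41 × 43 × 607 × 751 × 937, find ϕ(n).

φ(753044309867) = 753044309867 · (1 − 1/41) · (1 − 1/43) · (1 − 1/607) · (1 − 1/751) · (1 − 1/937)
       = 753044309867 · 714692160000/753044309867 = 714692160000.

714692160000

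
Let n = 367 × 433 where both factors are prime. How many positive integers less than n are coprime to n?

φ(367) = 367 − 1 = 366.
φ(433) = 433 − 1 = 432.
Multiply: 366 · 432 = 158112.

158112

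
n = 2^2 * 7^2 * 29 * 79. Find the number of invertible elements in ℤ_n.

183456

φ(449036) = 449036 · (1 − 1/2) · (1 − 1/7) · (1 − 1/29) · (1 − 1/79)
       = 449036 · 13104/32074 = 183456.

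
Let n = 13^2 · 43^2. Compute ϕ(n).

φ(312481) = 312481 · (1 − 1/13) · (1 − 1/43)
       = 312481 · 504/559 = 281736.

281736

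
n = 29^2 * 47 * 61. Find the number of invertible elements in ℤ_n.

2241120

φ(29^2) = 29^2 − 29^1 = 841 − 29 = 812.
φ(47) = 47 − 1 = 46.
φ(61) = 61 − 1 = 60.
Since φ is multiplicative, φ(2411147) = 812 · 46 · 60 = 2241120.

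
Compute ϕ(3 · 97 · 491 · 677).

63598080

φ(3) = 3 − 1 = 2.
φ(97) = 97 − 1 = 96.
φ(491) = 491 − 1 = 490.
φ(677) = 677 − 1 = 676.
φ(96730437) = 2 × 96 × 490 × 676 = 63598080.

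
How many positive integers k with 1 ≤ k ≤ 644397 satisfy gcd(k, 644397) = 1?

374400

Prime factorization: 644397 = 3 * 13^2 * 31 * 41.
φ(3) = 3 − 1 = 2.
φ(13^2) = 13^1·(13−1) = 13·12 = 156.
φ(31) = 31 − 1 = 30.
φ(41) = 41 − 1 = 40.
φ(644397) = 2 × 156 × 30 × 40 = 374400.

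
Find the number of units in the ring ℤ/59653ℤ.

59653 = 11**2 * 17 * 29.
φ(59653) = 59653 · (1 − 1/11) · (1 − 1/17) · (1 − 1/29)
       = 59653 · 4480/5423 = 49280.

49280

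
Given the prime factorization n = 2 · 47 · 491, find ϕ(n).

φ(2) = 2 − 1 = 1.
φ(47) = 47 − 1 = 46.
φ(491) = 491 − 1 = 490.
Since φ is multiplicative, φ(46154) = 1 · 46 · 490 = 22540.

22540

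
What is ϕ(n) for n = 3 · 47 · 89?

8096

φ(3) = 3 − 1 = 2.
φ(47) = 47 − 1 = 46.
φ(89) = 89 − 1 = 88.
Since φ is multiplicative, φ(12549) = 2 · 46 · 88 = 8096.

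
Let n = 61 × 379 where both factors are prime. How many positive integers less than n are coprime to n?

22680

φ(23119) = 23119 · (1 − 1/61) · (1 − 1/379)
       = 23119 · 22680/23119 = 22680.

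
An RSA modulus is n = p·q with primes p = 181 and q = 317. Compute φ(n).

56880

φ(57377) = 57377 · (1 − 1/181) · (1 − 1/317)
       = 57377 · 56880/57377 = 56880.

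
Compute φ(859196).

374400

First factor: 859196 = 2^2 · 13^2 · 31 · 41.
φ(2^2) = 2^2 − 2^1 = 4 − 2 = 2.
φ(13^2) = 13^2 − 13^1 = 169 − 13 = 156.
φ(31) = 31 − 1 = 30.
φ(41) = 41 − 1 = 40.
φ(859196) = 2 × 156 × 30 × 40 = 374400.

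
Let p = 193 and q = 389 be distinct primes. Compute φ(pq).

74496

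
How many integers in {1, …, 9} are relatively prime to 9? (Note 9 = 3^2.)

φ(3^2) = 3^2 − 3^1 = 9 − 3 = 6.

6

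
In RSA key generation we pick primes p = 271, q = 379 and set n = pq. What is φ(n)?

102060

φ(271) = 271 − 1 = 270.
φ(379) = 379 − 1 = 378.
Multiply: 270 · 378 = 102060.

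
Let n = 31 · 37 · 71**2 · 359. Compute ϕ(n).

1921600800

φ(31) = 31 − 1 = 30.
φ(37) = 37 − 1 = 36.
φ(71^2) = 71^1·(71−1) = 71·70 = 4970.
φ(359) = 359 − 1 = 358.
Since φ is multiplicative, φ(2075747693) = 30 · 36 · 4970 · 358 = 1921600800.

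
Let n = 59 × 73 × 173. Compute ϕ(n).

718272

φ(59) = 59 − 1 = 58.
φ(73) = 73 − 1 = 72.
φ(173) = 173 − 1 = 172.
φ(745111) = 58 × 72 × 172 = 718272.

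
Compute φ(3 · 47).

φ(3) = 3 − 1 = 2.
φ(47) = 47 − 1 = 46.
Since φ is multiplicative, φ(141) = 2 · 46 = 92.

92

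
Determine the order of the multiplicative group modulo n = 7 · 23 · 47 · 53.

φ(401051) = 401051 · (1 − 1/7) · (1 − 1/23) · (1 − 1/47) · (1 − 1/53)
       = 401051 · 315744/401051 = 315744.

315744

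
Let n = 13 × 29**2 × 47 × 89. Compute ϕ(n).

39443712

φ(45732739) = 45732739 · (1 − 1/13) · (1 − 1/29) · (1 − 1/47) · (1 − 1/89)
       = 45732739 · 1360128/1576991 = 39443712.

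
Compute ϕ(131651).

Prime factorization: 131651 = 13^2 * 19 * 41.
φ(131651) = 131651 · (1 − 1/13) · (1 − 1/19) · (1 − 1/41)
       = 131651 · 8640/10127 = 112320.

112320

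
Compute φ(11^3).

φ(1331) = 1331 · (1 − 1/11)
       = 1331 · 10/11 = 1210.

1210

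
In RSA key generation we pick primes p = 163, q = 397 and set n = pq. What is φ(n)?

64152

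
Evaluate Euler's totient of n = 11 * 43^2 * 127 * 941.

2139026400

φ(11) = 11 − 1 = 10.
φ(43^2) = 43^2 − 43^1 = 1849 − 43 = 1806.
φ(127) = 127 − 1 = 126.
φ(941) = 941 − 1 = 940.
Since φ is multiplicative, φ(2430652873) = 10 · 1806 · 126 · 940 = 2139026400.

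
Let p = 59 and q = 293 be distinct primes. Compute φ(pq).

φ(pq) = (p−1)(q−1) = 58 · 292 = 16936.

16936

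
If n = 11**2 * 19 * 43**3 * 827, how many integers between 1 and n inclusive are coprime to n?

127008105840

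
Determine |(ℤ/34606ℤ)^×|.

14520

Prime factorization: 34606 = 2 · 11^3 · 13.
φ(2) = 2 − 1 = 1.
φ(11^3) = 11^2·(11−1) = 121·10 = 1210.
φ(13) = 13 − 1 = 12.
Since φ is multiplicative, φ(34606) = 1 · 1210 · 12 = 14520.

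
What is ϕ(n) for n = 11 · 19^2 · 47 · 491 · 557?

φ(11) = 11 − 1 = 10.
φ(19^2) = 19^2 − 19^1 = 361 − 19 = 342.
φ(47) = 47 − 1 = 46.
φ(491) = 491 − 1 = 490.
φ(557) = 557 − 1 = 556.
φ(51042793219) = 10 × 342 × 46 × 490 × 556 = 42860260800.

42860260800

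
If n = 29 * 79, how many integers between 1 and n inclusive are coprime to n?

φ(29) = 29 − 1 = 28.
φ(79) = 79 − 1 = 78.
Since φ is multiplicative, φ(2291) = 28 · 78 = 2184.

2184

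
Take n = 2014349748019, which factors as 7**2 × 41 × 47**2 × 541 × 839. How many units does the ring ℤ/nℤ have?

1643625043200

φ(2014349748019) = 2014349748019 · (1 − 1/7) · (1 − 1/41) · (1 − 1/47) · (1 − 1/541) · (1 − 1/839)
       = 2014349748019 · 4995820800/6122643611 = 1643625043200.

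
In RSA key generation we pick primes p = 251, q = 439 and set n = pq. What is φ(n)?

φ(251) = 251 − 1 = 250.
φ(439) = 439 − 1 = 438.
Multiply: 250 · 438 = 109500.

109500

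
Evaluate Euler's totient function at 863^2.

743906

φ(744769) = 744769 · (1 − 1/863)
       = 744769 · 862/863 = 743906.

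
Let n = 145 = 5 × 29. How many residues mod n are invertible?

φ(5) = 5 − 1 = 4.
φ(29) = 29 − 1 = 28.
Multiply: 4 · 28 = 112.

112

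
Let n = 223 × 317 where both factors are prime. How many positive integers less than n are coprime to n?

70152

φ(n) = (p − 1)(q − 1) = (223−1)(317−1) = 222·316 = 70152.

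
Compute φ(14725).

10800

First factor: 14725 = 5**2 · 19 · 31.
φ(5^2) = 5^1·(5−1) = 5·4 = 20.
φ(19) = 19 − 1 = 18.
φ(31) = 31 − 1 = 30.
Multiply: 20 · 18 · 30 = 10800.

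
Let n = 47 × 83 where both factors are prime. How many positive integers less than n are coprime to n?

φ(n) = (p − 1)(q − 1) = (47−1)(83−1) = 46·82 = 3772.

3772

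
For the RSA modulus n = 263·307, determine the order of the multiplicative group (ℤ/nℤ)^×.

80172

φ(263) = 263 − 1 = 262.
φ(307) = 307 − 1 = 306.
Since φ is multiplicative, φ(80741) = 262 · 306 = 80172.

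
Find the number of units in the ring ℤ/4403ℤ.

3456

Factor 4403: 4403 = 7 × 17 × 37.
φ(4403) = 4403 · (1 − 1/7) · (1 − 1/17) · (1 − 1/37)
       = 4403 · 3456/4403 = 3456.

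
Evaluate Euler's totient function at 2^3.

φ(2^3) = 2^3 − 2^2 = 8 − 4 = 4.

4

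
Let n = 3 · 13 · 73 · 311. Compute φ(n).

φ(885417) = 885417 · (1 − 1/3) · (1 − 1/13) · (1 − 1/73) · (1 − 1/311)
       = 885417 · 535680/885417 = 535680.

535680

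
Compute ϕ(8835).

Factor 8835: 8835 = 3 × 5 × 19 × 31.
φ(3) = 3 − 1 = 2.
φ(5) = 5 − 1 = 4.
φ(19) = 19 − 1 = 18.
φ(31) = 31 − 1 = 30.
Multiply: 2 · 4 · 18 · 30 = 4320.

4320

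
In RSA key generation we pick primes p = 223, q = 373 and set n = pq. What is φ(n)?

82584

φ(pq) = (p−1)(q−1) = 222 · 372 = 82584.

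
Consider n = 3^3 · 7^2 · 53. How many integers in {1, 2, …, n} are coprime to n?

φ(3^3) = 3^3 − 3^2 = 27 − 9 = 18.
φ(7^2) = 7^2 − 7^1 = 49 − 7 = 42.
φ(53) = 53 − 1 = 52.
Since φ is multiplicative, φ(70119) = 18 · 42 · 52 = 39312.

39312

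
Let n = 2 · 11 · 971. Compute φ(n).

9700

φ(2) = 2 − 1 = 1.
φ(11) = 11 − 1 = 10.
φ(971) = 971 − 1 = 970.
Multiply: 1 · 10 · 970 = 9700.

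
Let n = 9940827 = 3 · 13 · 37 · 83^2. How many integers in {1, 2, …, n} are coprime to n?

5880384

φ(9940827) = 9940827 · (1 − 1/3) · (1 − 1/13) · (1 − 1/37) · (1 − 1/83)
       = 9940827 · 70848/119769 = 5880384.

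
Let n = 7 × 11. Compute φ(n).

60

φ(77) = 77 · (1 − 1/7) · (1 − 1/11)
       = 77 · 60/77 = 60.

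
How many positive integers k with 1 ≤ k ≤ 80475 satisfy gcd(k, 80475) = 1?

40320

80475 = 3 · 5**2 · 29 · 37.
φ(80475) = 80475 · (1 − 1/3) · (1 − 1/5) · (1 − 1/29) · (1 − 1/37)
       = 80475 · 8064/16095 = 40320.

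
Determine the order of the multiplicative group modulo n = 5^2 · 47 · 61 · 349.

19209600

φ(25014575) = 25014575 · (1 − 1/5) · (1 − 1/47) · (1 − 1/61) · (1 − 1/349)
       = 25014575 · 3841920/5002915 = 19209600.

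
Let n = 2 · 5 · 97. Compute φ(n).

384

φ(2) = 2 − 1 = 1.
φ(5) = 5 − 1 = 4.
φ(97) = 97 − 1 = 96.
φ(970) = 1 × 4 × 96 = 384.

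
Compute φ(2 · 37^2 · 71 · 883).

φ(171653434) = 171653434 · (1 − 1/2) · (1 − 1/37) · (1 − 1/71) · (1 − 1/883)
       = 171653434 · 2222640/4639282 = 82237680.

82237680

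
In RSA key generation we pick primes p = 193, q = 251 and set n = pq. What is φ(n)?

φ(48443) = 48443 · (1 − 1/193) · (1 − 1/251)
       = 48443 · 48000/48443 = 48000.

48000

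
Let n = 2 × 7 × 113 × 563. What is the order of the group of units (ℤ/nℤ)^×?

377664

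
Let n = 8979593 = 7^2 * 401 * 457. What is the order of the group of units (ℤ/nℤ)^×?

φ(8979593) = 8979593 · (1 − 1/7) · (1 − 1/401) · (1 − 1/457)
       = 8979593 · 1094400/1282799 = 7660800.

7660800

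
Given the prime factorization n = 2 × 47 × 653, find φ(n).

φ(61382) = 61382 · (1 − 1/2) · (1 − 1/47) · (1 − 1/653)
       = 61382 · 29992/61382 = 29992.

29992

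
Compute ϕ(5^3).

φ(5^3) = 5^3 − 5^2 = 125 − 25 = 100.

100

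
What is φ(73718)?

First factor: 73718 = 2 * 29 * 31 * 41.
φ(2) = 2 − 1 = 1.
φ(29) = 29 − 1 = 28.
φ(31) = 31 − 1 = 30.
φ(41) = 41 − 1 = 40.
Multiply: 1 · 28 · 30 · 40 = 33600.

33600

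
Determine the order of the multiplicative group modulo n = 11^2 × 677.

74360

φ(81917) = 81917 · (1 − 1/11) · (1 − 1/677)
       = 81917 · 6760/7447 = 74360.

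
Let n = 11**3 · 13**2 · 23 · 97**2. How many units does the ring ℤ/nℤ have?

φ(11^3) = 11^3 − 11^2 = 1331 − 121 = 1210.
φ(13^2) = 13^1·(13−1) = 13·12 = 156.
φ(23) = 23 − 1 = 22.
φ(97^2) = 97^2 − 97^1 = 9409 − 97 = 9312.
Multiply: 1210 · 156 · 22 · 9312 = 38670128640.

38670128640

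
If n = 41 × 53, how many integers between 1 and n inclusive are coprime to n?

φ(2173) = 2173 · (1 − 1/41) · (1 − 1/53)
       = 2173 · 2080/2173 = 2080.

2080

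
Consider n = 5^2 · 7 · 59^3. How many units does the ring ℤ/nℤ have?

24227760

φ(5^2) = 5^1·(5−1) = 5·4 = 20.
φ(7) = 7 − 1 = 6.
φ(59^3) = 59^2·(59−1) = 3481·58 = 201898.
φ(35941325) = 20 × 6 × 201898 = 24227760.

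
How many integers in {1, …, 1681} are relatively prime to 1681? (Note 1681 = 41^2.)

1640

φ(41^2) = 41^1·(41−1) = 41·40 = 1640.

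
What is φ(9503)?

8064

Factor 9503: 9503 = 13 · 17 · 43.
φ(13) = 13 − 1 = 12.
φ(17) = 17 − 1 = 16.
φ(43) = 43 − 1 = 42.
φ(9503) = 12 × 16 × 42 = 8064.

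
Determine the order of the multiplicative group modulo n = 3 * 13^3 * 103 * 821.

φ(3) = 3 − 1 = 2.
φ(13^3) = 13^3 − 13^2 = 2197 − 169 = 2028.
φ(103) = 103 − 1 = 102.
φ(821) = 821 − 1 = 820.
Multiply: 2 · 2028 · 102 · 820 = 339243840.

339243840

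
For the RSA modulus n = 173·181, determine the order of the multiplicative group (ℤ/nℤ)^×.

For distinct primes, φ(pq) = (p−1)(q−1) = 172 × 180 = 30960.

30960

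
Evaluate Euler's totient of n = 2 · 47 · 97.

φ(2) = 2 − 1 = 1.
φ(47) = 47 − 1 = 46.
φ(97) = 97 − 1 = 96.
Multiply: 1 · 46 · 96 = 4416.

4416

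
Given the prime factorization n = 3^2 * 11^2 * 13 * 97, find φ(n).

φ(3^2) = 3^2 − 3^1 = 9 − 3 = 6.
φ(11^2) = 11^2 − 11^1 = 121 − 11 = 110.
φ(13) = 13 − 1 = 12.
φ(97) = 97 − 1 = 96.
Since φ is multiplicative, φ(1373229) = 6 · 110 · 12 · 96 = 760320.

760320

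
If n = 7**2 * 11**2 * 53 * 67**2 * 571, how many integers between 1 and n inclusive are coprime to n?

605534529600

φ(805458248903) = 805458248903 · (1 − 1/7) · (1 − 1/11) · (1 − 1/53) · (1 − 1/67) · (1 − 1/571)
       = 805458248903 · 117374400/156126817 = 605534529600.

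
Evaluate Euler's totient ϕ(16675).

Factor 16675: 16675 = 5^2 · 23 · 29.
φ(16675) = 16675 · (1 − 1/5) · (1 − 1/23) · (1 − 1/29)
       = 16675 · 2464/3335 = 12320.

12320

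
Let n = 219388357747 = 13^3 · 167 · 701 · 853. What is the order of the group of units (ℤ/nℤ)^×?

φ(219388357747) = 219388357747 · (1 − 1/13) · (1 − 1/167) · (1 − 1/701) · (1 − 1/853)
       = 219388357747 · 1188028800/1298155963 = 200776867200.

200776867200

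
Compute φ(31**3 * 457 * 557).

φ(31^3) = 31^2·(31−1) = 961·30 = 28830.
φ(457) = 457 − 1 = 456.
φ(557) = 557 − 1 = 556.
Multiply: 28830 · 456 · 556 = 7309442880.

7309442880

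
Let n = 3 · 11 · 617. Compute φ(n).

12320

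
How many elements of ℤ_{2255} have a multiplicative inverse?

Prime factorization: 2255 = 5 * 11 * 41.
φ(2255) = 2255 · (1 − 1/5) · (1 − 1/11) · (1 − 1/41)
       = 2255 · 1600/2255 = 1600.

1600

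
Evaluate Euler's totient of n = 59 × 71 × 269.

φ(1126841) = 1126841 · (1 − 1/59) · (1 − 1/71) · (1 − 1/269)
       = 1126841 · 1088080/1126841 = 1088080.

1088080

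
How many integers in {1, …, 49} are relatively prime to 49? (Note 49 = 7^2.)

42

φ(7^2) = 7^1·(7−1) = 7·6 = 42.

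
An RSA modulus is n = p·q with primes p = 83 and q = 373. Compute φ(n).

30504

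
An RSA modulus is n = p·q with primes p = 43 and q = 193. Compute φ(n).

8064

φ(8299) = 8299 · (1 − 1/43) · (1 − 1/193)
       = 8299 · 8064/8299 = 8064.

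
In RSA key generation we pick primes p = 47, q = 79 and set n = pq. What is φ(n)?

For distinct primes, φ(pq) = (p−1)(q−1) = 46 × 78 = 3588.

3588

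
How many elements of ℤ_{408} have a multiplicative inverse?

Factor 408: 408 = 2^3 · 3 · 17.
φ(2^3) = 2^2·(2−1) = 4·1 = 4.
φ(3) = 3 − 1 = 2.
φ(17) = 17 − 1 = 16.
Multiply: 4 · 2 · 16 = 128.

128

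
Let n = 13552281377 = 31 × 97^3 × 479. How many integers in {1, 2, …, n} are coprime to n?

12952805760

φ(31) = 31 − 1 = 30.
φ(97^3) = 97^2·(97−1) = 9409·96 = 903264.
φ(479) = 479 − 1 = 478.
φ(13552281377) = 30 × 903264 × 478 = 12952805760.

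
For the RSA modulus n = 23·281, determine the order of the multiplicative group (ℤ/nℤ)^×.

φ(6463) = 6463 · (1 − 1/23) · (1 − 1/281)
       = 6463 · 6160/6463 = 6160.

6160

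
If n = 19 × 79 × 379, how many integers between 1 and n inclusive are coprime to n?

530712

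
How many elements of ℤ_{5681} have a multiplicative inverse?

First factor: 5681 = 13 · 19 · 23.
φ(5681) = 5681 · (1 − 1/13) · (1 − 1/19) · (1 − 1/23)
       = 5681 · 4752/5681 = 4752.

4752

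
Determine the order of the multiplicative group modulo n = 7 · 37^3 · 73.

φ(7) = 7 − 1 = 6.
φ(37^3) = 37^3 − 37^2 = 50653 − 1369 = 49284.
φ(73) = 73 − 1 = 72.
Since φ is multiplicative, φ(25883683) = 6 · 49284 · 72 = 21290688.

21290688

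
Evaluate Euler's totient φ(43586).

19440

43586 = 2 × 19 × 31 × 37.
φ(43586) = 43586 · (1 − 1/2) · (1 − 1/19) · (1 − 1/31) · (1 − 1/37)
       = 43586 · 19440/43586 = 19440.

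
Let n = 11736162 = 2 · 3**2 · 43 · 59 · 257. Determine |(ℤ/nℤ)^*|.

3741696

φ(11736162) = 11736162 · (1 − 1/2) · (1 − 1/3) · (1 − 1/43) · (1 − 1/59) · (1 − 1/257)
       = 11736162 · 1247232/3912054 = 3741696.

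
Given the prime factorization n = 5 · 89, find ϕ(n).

352

φ(5) = 5 − 1 = 4.
φ(89) = 89 − 1 = 88.
Multiply: 4 · 88 = 352.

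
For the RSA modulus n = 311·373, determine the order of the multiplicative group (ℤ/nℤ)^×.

φ(n) = (p − 1)(q − 1) = (311−1)(373−1) = 310·372 = 115320.

115320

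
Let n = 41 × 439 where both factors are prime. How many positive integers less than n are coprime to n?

17520

φ(41) = 41 − 1 = 40.
φ(439) = 439 − 1 = 438.
φ(17999) = 40 × 438 = 17520.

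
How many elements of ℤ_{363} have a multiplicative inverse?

220

363 = 3 * 11**2.
φ(3) = 3 − 1 = 2.
φ(11^2) = 11^2 − 11^1 = 121 − 11 = 110.
Multiply: 2 · 110 = 220.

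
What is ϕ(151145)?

108864

Factor 151145: 151145 = 5 × 19 × 37 × 43.
φ(5) = 5 − 1 = 4.
φ(19) = 19 − 1 = 18.
φ(37) = 37 − 1 = 36.
φ(43) = 43 − 1 = 42.
Multiply: 4 · 18 · 36 · 42 = 108864.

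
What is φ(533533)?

374400

533533 = 7 · 11 · 13**2 · 41.
φ(7) = 7 − 1 = 6.
φ(11) = 11 − 1 = 10.
φ(13^2) = 13^1·(13−1) = 13·12 = 156.
φ(41) = 41 − 1 = 40.
Since φ is multiplicative, φ(533533) = 6 · 10 · 156 · 40 = 374400.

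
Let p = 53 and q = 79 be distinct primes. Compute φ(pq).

φ(53) = 53 − 1 = 52.
φ(79) = 79 − 1 = 78.
φ(4187) = 52 × 78 = 4056.

4056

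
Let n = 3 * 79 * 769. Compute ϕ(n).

119808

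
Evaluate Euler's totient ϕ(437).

Prime factorization: 437 = 19 · 23.
φ(19) = 19 − 1 = 18.
φ(23) = 23 − 1 = 22.
Since φ is multiplicative, φ(437) = 18 · 22 = 396.

396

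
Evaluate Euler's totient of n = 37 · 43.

φ(37) = 37 − 1 = 36.
φ(43) = 43 − 1 = 42.
Multiply: 36 · 42 = 1512.

1512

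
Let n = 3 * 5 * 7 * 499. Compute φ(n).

φ(3) = 3 − 1 = 2.
φ(5) = 5 − 1 = 4.
φ(7) = 7 − 1 = 6.
φ(499) = 499 − 1 = 498.
Since φ is multiplicative, φ(52395) = 2 · 4 · 6 · 498 = 23904.

23904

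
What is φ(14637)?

7680

First factor: 14637 = 3 · 7 · 17 · 41.
φ(3) = 3 − 1 = 2.
φ(7) = 7 − 1 = 6.
φ(17) = 17 − 1 = 16.
φ(41) = 41 − 1 = 40.
Multiply: 2 · 6 · 16 · 40 = 7680.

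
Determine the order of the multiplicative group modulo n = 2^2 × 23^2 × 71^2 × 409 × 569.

φ(2^2) = 2^2 − 2^1 = 4 − 2 = 2.
φ(23^2) = 23^1·(23−1) = 23·22 = 506.
φ(71^2) = 71^1·(71−1) = 71·70 = 4970.
φ(409) = 409 − 1 = 408.
φ(569) = 569 − 1 = 568.
φ(2482378123076) = 2 × 506 × 4970 × 408 × 568 = 1165588892160.

1165588892160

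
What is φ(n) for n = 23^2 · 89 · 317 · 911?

12804471680

φ(23^2) = 23^1·(23−1) = 23·22 = 506.
φ(89) = 89 − 1 = 88.
φ(317) = 317 − 1 = 316.
φ(911) = 911 − 1 = 910.
φ(13596380747) = 506 × 88 × 316 × 910 = 12804471680.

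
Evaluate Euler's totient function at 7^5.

14406

φ(16807) = 16807 · (1 − 1/7)
       = 16807 · 6/7 = 14406.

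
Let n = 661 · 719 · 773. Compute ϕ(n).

365835360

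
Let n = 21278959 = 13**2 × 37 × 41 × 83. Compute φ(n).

18420480

φ(13^2) = 13^1·(13−1) = 13·12 = 156.
φ(37) = 37 − 1 = 36.
φ(41) = 41 − 1 = 40.
φ(83) = 83 − 1 = 82.
Since φ is multiplicative, φ(21278959) = 156 · 36 · 40 · 82 = 18420480.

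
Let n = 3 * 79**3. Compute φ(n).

φ(3) = 3 − 1 = 2.
φ(79^3) = 79^3 − 79^2 = 493039 − 6241 = 486798.
Multiply: 2 · 486798 = 973596.

973596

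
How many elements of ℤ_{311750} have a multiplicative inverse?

Prime factorization: 311750 = 2 * 5**3 * 29 * 43.
φ(2) = 2 − 1 = 1.
φ(5^3) = 5^3 − 5^2 = 125 − 25 = 100.
φ(29) = 29 − 1 = 28.
φ(43) = 43 − 1 = 42.
Since φ is multiplicative, φ(311750) = 1 · 100 · 28 · 42 = 117600.

117600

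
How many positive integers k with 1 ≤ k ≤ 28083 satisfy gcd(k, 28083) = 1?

First factor: 28083 = 3 × 11 × 23 × 37.
φ(3) = 3 − 1 = 2.
φ(11) = 11 − 1 = 10.
φ(23) = 23 − 1 = 22.
φ(37) = 37 − 1 = 36.
Multiply: 2 · 10 · 22 · 36 = 15840.

15840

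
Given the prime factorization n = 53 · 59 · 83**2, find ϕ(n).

20526896

φ(21541903) = 21541903 · (1 − 1/53) · (1 − 1/59) · (1 − 1/83)
       = 21541903 · 247312/259541 = 20526896.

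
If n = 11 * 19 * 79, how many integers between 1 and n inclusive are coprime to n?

φ(16511) = 16511 · (1 − 1/11) · (1 − 1/19) · (1 − 1/79)
       = 16511 · 14040/16511 = 14040.

14040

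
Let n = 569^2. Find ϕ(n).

φ(569^2) = 569^2 − 569^1 = 323761 − 569 = 323192.

323192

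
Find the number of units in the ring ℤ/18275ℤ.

18275 = 5**2 · 17 · 43.
φ(18275) = 18275 · (1 − 1/5) · (1 − 1/17) · (1 − 1/43)
       = 18275 · 2688/3655 = 13440.

13440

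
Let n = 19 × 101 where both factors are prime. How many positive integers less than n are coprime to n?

φ(n) = (p − 1)(q − 1) = (19−1)(101−1) = 18·100 = 1800.

1800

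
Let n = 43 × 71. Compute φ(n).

φ(43) = 43 − 1 = 42.
φ(71) = 71 − 1 = 70.
φ(3053) = 42 × 70 = 2940.

2940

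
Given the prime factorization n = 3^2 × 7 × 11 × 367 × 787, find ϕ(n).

φ(3^2) = 3^2 − 3^1 = 9 − 3 = 6.
φ(7) = 7 − 1 = 6.
φ(11) = 11 − 1 = 10.
φ(367) = 367 − 1 = 366.
φ(787) = 787 − 1 = 786.
φ(200158497) = 6 × 6 × 10 × 366 × 786 = 103563360.

103563360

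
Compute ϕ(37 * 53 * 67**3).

554624928

φ(37) = 37 − 1 = 36.
φ(53) = 53 − 1 = 52.
φ(67^3) = 67^3 − 67^2 = 300763 − 4489 = 296274.
Multiply: 36 · 52 · 296274 = 554624928.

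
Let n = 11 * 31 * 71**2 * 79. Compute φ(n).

116298000

φ(135799499) = 135799499 · (1 − 1/11) · (1 − 1/31) · (1 − 1/71) · (1 − 1/79)
       = 135799499 · 1638000/1912669 = 116298000.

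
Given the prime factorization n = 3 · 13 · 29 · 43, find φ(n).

φ(3) = 3 − 1 = 2.
φ(13) = 13 − 1 = 12.
φ(29) = 29 − 1 = 28.
φ(43) = 43 − 1 = 42.
Multiply: 2 · 12 · 28 · 42 = 28224.

28224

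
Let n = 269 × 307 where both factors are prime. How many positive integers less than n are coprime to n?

φ(n) = (p − 1)(q − 1) = (269−1)(307−1) = 268·306 = 82008.

82008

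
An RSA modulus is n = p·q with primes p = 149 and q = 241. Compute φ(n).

35520

φ(n) = (p − 1)(q − 1) = (149−1)(241−1) = 148·240 = 35520.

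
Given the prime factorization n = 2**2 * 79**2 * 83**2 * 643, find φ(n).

53849126448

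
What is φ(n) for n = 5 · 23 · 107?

9328

φ(12305) = 12305 · (1 − 1/5) · (1 − 1/23) · (1 − 1/107)
       = 12305 · 9328/12305 = 9328.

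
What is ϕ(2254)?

924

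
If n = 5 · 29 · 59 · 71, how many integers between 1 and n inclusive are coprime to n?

φ(607405) = 607405 · (1 − 1/5) · (1 − 1/29) · (1 − 1/59) · (1 − 1/71)
       = 607405 · 454720/607405 = 454720.

454720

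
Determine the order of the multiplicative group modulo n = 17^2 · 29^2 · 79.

17227392

φ(17^2) = 17^2 − 17^1 = 289 − 17 = 272.
φ(29^2) = 29^1·(29−1) = 29·28 = 812.
φ(79) = 79 − 1 = 78.
Multiply: 272 · 812 · 78 = 17227392.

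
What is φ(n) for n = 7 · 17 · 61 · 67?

380160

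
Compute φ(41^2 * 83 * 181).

φ(41^2) = 41^1·(41−1) = 41·40 = 1640.
φ(83) = 83 − 1 = 82.
φ(181) = 181 − 1 = 180.
φ(25253663) = 1640 × 82 × 180 = 24206400.

24206400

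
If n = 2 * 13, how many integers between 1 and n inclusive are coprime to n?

φ(26) = 26 · (1 − 1/2) · (1 − 1/13)
       = 26 · 12/26 = 12.

12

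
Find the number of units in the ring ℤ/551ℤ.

504

Factor 551: 551 = 19 · 29.
φ(19) = 19 − 1 = 18.
φ(29) = 29 − 1 = 28.
φ(551) = 18 × 28 = 504.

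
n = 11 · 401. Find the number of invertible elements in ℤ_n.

4000

φ(4411) = 4411 · (1 − 1/11) · (1 − 1/401)
       = 4411 · 4000/4411 = 4000.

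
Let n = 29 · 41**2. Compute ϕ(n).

φ(48749) = 48749 · (1 − 1/29) · (1 − 1/41)
       = 48749 · 1120/1189 = 45920.

45920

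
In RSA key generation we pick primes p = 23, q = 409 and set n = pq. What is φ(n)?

8976

φ(n) = (p − 1)(q − 1) = (23−1)(409−1) = 22·408 = 8976.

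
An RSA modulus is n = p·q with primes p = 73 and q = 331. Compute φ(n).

φ(n) = (p − 1)(q − 1) = (73−1)(331−1) = 72·330 = 23760.

23760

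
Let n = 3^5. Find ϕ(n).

φ(3^5) = 3^4·(3−1) = 81·2 = 162.

162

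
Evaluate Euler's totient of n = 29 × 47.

φ(1363) = 1363 · (1 − 1/29) · (1 − 1/47)
       = 1363 · 1288/1363 = 1288.

1288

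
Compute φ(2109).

1296

Prime factorization: 2109 = 3 × 19 × 37.
φ(2109) = 2109 · (1 − 1/3) · (1 − 1/19) · (1 − 1/37)
       = 2109 · 1296/2109 = 1296.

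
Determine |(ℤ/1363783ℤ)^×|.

1209600

1363783 = 29 · 31 · 37 · 41.
φ(29) = 29 − 1 = 28.
φ(31) = 31 − 1 = 30.
φ(37) = 37 − 1 = 36.
φ(41) = 41 − 1 = 40.
φ(1363783) = 28 × 30 × 36 × 40 = 1209600.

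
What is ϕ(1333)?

1260

Factor 1333: 1333 = 31 × 43.
φ(1333) = 1333 · (1 − 1/31) · (1 − 1/43)
       = 1333 · 1260/1333 = 1260.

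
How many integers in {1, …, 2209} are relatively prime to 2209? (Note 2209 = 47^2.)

φ(47^2) = 47^1·(47−1) = 47·46 = 2162.

2162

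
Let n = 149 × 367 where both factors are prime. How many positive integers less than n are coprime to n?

54168

For distinct primes, φ(pq) = (p−1)(q−1) = 148 × 366 = 54168.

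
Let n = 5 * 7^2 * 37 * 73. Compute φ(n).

435456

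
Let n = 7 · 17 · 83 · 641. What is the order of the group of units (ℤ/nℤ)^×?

5038080

φ(7) = 7 − 1 = 6.
φ(17) = 17 − 1 = 16.
φ(83) = 83 − 1 = 82.
φ(641) = 641 − 1 = 640.
φ(6331157) = 6 × 16 × 82 × 640 = 5038080.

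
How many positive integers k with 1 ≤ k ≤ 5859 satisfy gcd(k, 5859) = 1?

3240

5859 = 3^3 * 7 * 31.
φ(5859) = 5859 · (1 − 1/3) · (1 − 1/7) · (1 − 1/31)
       = 5859 · 360/651 = 3240.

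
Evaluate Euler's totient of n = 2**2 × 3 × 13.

48

φ(2^2) = 2^1·(2−1) = 2·1 = 2.
φ(3) = 3 − 1 = 2.
φ(13) = 13 − 1 = 12.
Since φ is multiplicative, φ(156) = 2 · 2 · 12 = 48.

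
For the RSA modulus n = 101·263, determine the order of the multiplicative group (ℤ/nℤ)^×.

For distinct primes, φ(pq) = (p−1)(q−1) = 100 × 262 = 26200.

26200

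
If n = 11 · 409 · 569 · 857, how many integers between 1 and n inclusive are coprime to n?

φ(2193860867) = 2193860867 · (1 − 1/11) · (1 − 1/409) · (1 − 1/569) · (1 − 1/857)
       = 2193860867 · 1983728640/2193860867 = 1983728640.

1983728640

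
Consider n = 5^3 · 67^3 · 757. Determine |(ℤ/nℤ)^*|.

22398314400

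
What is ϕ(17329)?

15120

First factor: 17329 = 13 × 31 × 43.
φ(13) = 13 − 1 = 12.
φ(31) = 31 − 1 = 30.
φ(43) = 43 − 1 = 42.
Since φ is multiplicative, φ(17329) = 12 · 30 · 42 = 15120.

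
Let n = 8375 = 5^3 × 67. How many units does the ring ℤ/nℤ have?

6600

φ(5^3) = 5^3 − 5^2 = 125 − 25 = 100.
φ(67) = 67 − 1 = 66.
Multiply: 100 · 66 = 6600.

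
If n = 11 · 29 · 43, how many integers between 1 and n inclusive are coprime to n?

φ(13717) = 13717 · (1 − 1/11) · (1 − 1/29) · (1 − 1/43)
       = 13717 · 11760/13717 = 11760.

11760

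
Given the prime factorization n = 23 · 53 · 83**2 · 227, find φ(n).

1759650464

φ(23) = 23 − 1 = 22.
φ(53) = 53 − 1 = 52.
φ(83^2) = 83^2 − 83^1 = 6889 − 83 = 6806.
φ(227) = 227 − 1 = 226.
Since φ is multiplicative, φ(1906275857) = 22 · 52 · 6806 · 226 = 1759650464.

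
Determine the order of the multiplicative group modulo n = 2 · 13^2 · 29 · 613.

φ(6008626) = 6008626 · (1 − 1/2) · (1 − 1/13) · (1 − 1/29) · (1 − 1/613)
       = 6008626 · 205632/462202 = 2673216.

2673216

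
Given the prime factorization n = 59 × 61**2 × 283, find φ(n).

59862960

φ(59) = 59 − 1 = 58.
φ(61^2) = 61^1·(61−1) = 61·60 = 3660.
φ(283) = 283 − 1 = 282.
φ(62129537) = 58 × 3660 × 282 = 59862960.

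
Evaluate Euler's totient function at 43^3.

φ(43^3) = 43^3 − 43^2 = 79507 − 1849 = 77658.

77658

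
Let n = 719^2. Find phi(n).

516242

φ(516961) = 516961 · (1 − 1/719)
       = 516961 · 718/719 = 516242.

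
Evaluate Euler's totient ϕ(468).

144

First factor: 468 = 2^2 * 3^2 * 13.
φ(468) = 468 · (1 − 1/2) · (1 − 1/3) · (1 − 1/13)
       = 468 · 24/78 = 144.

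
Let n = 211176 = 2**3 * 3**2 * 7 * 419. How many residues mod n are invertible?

60192

φ(211176) = 211176 · (1 − 1/2) · (1 − 1/3) · (1 − 1/7) · (1 − 1/419)
       = 211176 · 5016/17598 = 60192.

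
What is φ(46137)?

24336

Factor 46137: 46137 = 3 · 7 · 13**3.
φ(3) = 3 − 1 = 2.
φ(7) = 7 − 1 = 6.
φ(13^3) = 13^3 − 13^2 = 2197 − 169 = 2028.
Multiply: 2 · 6 · 2028 = 24336.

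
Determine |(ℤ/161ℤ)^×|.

First factor: 161 = 7 · 23.
φ(7) = 7 − 1 = 6.
φ(23) = 23 − 1 = 22.
φ(161) = 6 × 22 = 132.

132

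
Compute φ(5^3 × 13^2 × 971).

15132000

φ(20512375) = 20512375 · (1 − 1/5) · (1 − 1/13) · (1 − 1/971)
       = 20512375 · 46560/63115 = 15132000.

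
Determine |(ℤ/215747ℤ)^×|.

Factor 215747: 215747 = 7^3 · 17 · 37.
φ(7^3) = 7^3 − 7^2 = 343 − 49 = 294.
φ(17) = 17 − 1 = 16.
φ(37) = 37 − 1 = 36.
Multiply: 294 · 16 · 36 = 169344.

169344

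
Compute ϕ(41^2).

φ(41^2) = 41^2 − 41^1 = 1681 − 41 = 1640.

1640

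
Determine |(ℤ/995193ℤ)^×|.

Prime factorization: 995193 = 3^3 * 29 * 31 * 41.
φ(3^3) = 3^2·(3−1) = 9·2 = 18.
φ(29) = 29 − 1 = 28.
φ(31) = 31 − 1 = 30.
φ(41) = 41 − 1 = 40.
Multiply: 18 · 28 · 30 · 40 = 604800.

604800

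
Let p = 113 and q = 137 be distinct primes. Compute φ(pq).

φ(pq) = (p−1)(q−1) = 112 · 136 = 15232.

15232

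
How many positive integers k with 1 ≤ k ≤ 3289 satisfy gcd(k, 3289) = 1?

First factor: 3289 = 11 · 13 · 23.
φ(11) = 11 − 1 = 10.
φ(13) = 13 − 1 = 12.
φ(23) = 23 − 1 = 22.
φ(3289) = 10 × 12 × 22 = 2640.

2640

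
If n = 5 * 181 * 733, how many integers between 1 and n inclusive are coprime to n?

527040

φ(663365) = 663365 · (1 − 1/5) · (1 − 1/181) · (1 − 1/733)
       = 663365 · 527040/663365 = 527040.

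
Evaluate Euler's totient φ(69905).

48000

Prime factorization: 69905 = 5 · 11 · 31 · 41.
φ(5) = 5 − 1 = 4.
φ(11) = 11 − 1 = 10.
φ(31) = 31 − 1 = 30.
φ(41) = 41 − 1 = 40.
Since φ is multiplicative, φ(69905) = 4 · 10 · 30 · 40 = 48000.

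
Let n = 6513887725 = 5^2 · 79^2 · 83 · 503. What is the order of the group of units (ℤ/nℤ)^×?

5073051360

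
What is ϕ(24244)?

10080

First factor: 24244 = 2^2 * 11 * 19 * 29.
φ(2^2) = 2^1·(2−1) = 2·1 = 2.
φ(11) = 11 − 1 = 10.
φ(19) = 19 − 1 = 18.
φ(29) = 29 − 1 = 28.
φ(24244) = 2 × 10 × 18 × 28 = 10080.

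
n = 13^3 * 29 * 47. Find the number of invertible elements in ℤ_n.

φ(2994511) = 2994511 · (1 − 1/13) · (1 − 1/29) · (1 − 1/47)
       = 2994511 · 15456/17719 = 2612064.

2612064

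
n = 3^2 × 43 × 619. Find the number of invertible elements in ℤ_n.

155736

φ(3^2) = 3^2 − 3^1 = 9 − 3 = 6.
φ(43) = 43 − 1 = 42.
φ(619) = 619 − 1 = 618.
Multiply: 6 · 42 · 618 = 155736.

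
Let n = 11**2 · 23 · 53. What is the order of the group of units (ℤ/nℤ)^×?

125840

φ(11^2) = 11^2 − 11^1 = 121 − 11 = 110.
φ(23) = 23 − 1 = 22.
φ(53) = 53 − 1 = 52.
φ(147499) = 110 × 22 × 52 = 125840.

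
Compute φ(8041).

Factor 8041: 8041 = 11 · 17 · 43.
φ(11) = 11 − 1 = 10.
φ(17) = 17 − 1 = 16.
φ(43) = 43 − 1 = 42.
Since φ is multiplicative, φ(8041) = 10 · 16 · 42 = 6720.

6720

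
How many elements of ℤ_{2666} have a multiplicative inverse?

1260

2666 = 2 · 31 · 43.
φ(2) = 2 − 1 = 1.
φ(31) = 31 − 1 = 30.
φ(43) = 43 − 1 = 42.
Multiply: 1 · 30 · 42 = 1260.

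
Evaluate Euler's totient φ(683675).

Factor 683675: 683675 = 5^2 · 23 · 29 · 41.
φ(5^2) = 5^2 − 5^1 = 25 − 5 = 20.
φ(23) = 23 − 1 = 22.
φ(29) = 29 − 1 = 28.
φ(41) = 41 − 1 = 40.
φ(683675) = 20 × 22 × 28 × 40 = 492800.

492800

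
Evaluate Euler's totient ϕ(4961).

First factor: 4961 = 11^2 · 41.
φ(4961) = 4961 · (1 − 1/11) · (1 − 1/41)
       = 4961 · 400/451 = 4400.

4400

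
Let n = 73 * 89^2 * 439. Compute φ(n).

φ(73) = 73 − 1 = 72.
φ(89^2) = 89^1·(89−1) = 89·88 = 7832.
φ(439) = 439 − 1 = 438.
φ(253844287) = 72 × 7832 × 438 = 246989952.

246989952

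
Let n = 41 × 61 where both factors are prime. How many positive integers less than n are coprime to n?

2400

φ(pq) = (p−1)(q−1) = 40 · 60 = 2400.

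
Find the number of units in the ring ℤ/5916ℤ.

5916 = 2^2 · 3 · 17 · 29.
φ(2^2) = 2^1·(2−1) = 2·1 = 2.
φ(3) = 3 − 1 = 2.
φ(17) = 17 − 1 = 16.
φ(29) = 29 − 1 = 28.
Since φ is multiplicative, φ(5916) = 2 · 2 · 16 · 28 = 1792.

1792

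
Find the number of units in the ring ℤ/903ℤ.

504

First factor: 903 = 3 × 7 × 43.
φ(903) = 903 · (1 − 1/3) · (1 − 1/7) · (1 − 1/43)
       = 903 · 504/903 = 504.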